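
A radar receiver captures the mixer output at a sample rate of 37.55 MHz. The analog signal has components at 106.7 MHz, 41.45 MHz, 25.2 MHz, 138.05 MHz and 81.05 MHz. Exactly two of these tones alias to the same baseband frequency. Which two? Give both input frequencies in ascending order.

fs/2 = 18.775 MHz.
106.7 MHz mod fs = 31.6 MHz.
31.6 MHz > fs/2 = 18.775 MHz, folds to fs − 31.6 MHz = 5.95 MHz.
41.45 MHz mod fs = 3.9 MHz.
3.9 MHz ≤ fs/2 = 18.775 MHz, appears at 3.9 MHz.
25.2 MHz > fs/2 = 18.775 MHz, folds to fs − 25.2 MHz = 12.35 MHz.
138.05 MHz mod fs = 25.4 MHz.
25.4 MHz > fs/2 = 18.775 MHz, folds to fs − 25.4 MHz = 12.15 MHz.
81.05 MHz mod fs = 5.95 MHz.
5.95 MHz ≤ fs/2 = 18.775 MHz, appears at 5.95 MHz.
81.05 MHz and 106.7 MHz both map to 5.95 MHz.

81.05 MHz, 106.7 MHz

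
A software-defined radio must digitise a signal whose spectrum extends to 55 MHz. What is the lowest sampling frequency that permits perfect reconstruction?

Nyquist rate = 2 × 55 MHz = 110 MHz.

110 MHz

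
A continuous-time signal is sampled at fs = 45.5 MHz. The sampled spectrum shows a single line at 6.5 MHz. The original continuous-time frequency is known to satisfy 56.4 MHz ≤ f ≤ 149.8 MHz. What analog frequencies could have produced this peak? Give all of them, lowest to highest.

84.5 MHz, 97.5 MHz, 130 MHz, 143 MHz

Frequencies that alias to 6.5 MHz are k·fs ± 6.5 MHz for integer k ≥ 0.
k=0: 6.5 MHz.
k=1: 39 MHz, 52 MHz.
k=2: 84.5 MHz, 97.5 MHz.
k=3: 130 MHz, 143 MHz.
k=4: 175.5 MHz, 188.5 MHz.
Within [56.4 MHz, 149.8 MHz]: 84.5 MHz, 97.5 MHz, 130 MHz, 143 MHz.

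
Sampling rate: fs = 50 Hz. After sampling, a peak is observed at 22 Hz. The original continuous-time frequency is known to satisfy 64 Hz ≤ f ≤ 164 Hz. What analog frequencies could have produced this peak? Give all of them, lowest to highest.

Frequencies that alias to 22 Hz are k·fs ± 22 Hz for integer k ≥ 0.
k=0: 22 Hz.
k=1: 28 Hz, 72 Hz.
k=2: 78 Hz, 122 Hz.
k=3: 128 Hz, 172 Hz.
k=4: 178 Hz, 222 Hz.
Within [64 Hz, 164 Hz]: 72 Hz, 78 Hz, 122 Hz, 128 Hz.

72 Hz, 78 Hz, 122 Hz, 128 Hz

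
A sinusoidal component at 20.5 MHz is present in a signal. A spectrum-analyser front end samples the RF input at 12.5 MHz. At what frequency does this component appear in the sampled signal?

20.5 MHz mod fs = 8 MHz.
8 MHz > fs/2 = 6.25 MHz, folds to fs − 8 MHz = 4.5 MHz.

4.5 MHz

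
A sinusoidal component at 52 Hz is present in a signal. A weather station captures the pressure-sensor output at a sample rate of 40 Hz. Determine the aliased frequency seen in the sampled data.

52 Hz mod fs = 12 Hz.
12 Hz ≤ fs/2 = 20 Hz, appears at 12 Hz.

12 Hz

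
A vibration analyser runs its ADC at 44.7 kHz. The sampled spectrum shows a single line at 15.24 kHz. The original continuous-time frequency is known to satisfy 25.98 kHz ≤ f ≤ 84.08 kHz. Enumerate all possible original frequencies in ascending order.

29.46 kHz, 59.94 kHz, 74.16 kHz

Frequencies that alias to 15.24 kHz are k·fs ± 15.24 kHz for integer k ≥ 0.
k=0: 15.24 kHz.
k=1: 29.46 kHz, 59.94 kHz.
k=2: 74.16 kHz, 104.64 kHz.
k=3: 118.86 kHz, 149.34 kHz.
Within [25.98 kHz, 84.08 kHz]: 29.46 kHz, 59.94 kHz, 74.16 kHz.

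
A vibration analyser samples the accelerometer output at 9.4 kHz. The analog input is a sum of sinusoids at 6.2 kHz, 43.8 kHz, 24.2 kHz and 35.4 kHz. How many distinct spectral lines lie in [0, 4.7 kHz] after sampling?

3

fs/2 = 4.7 kHz.
6.2 kHz > fs/2 = 4.7 kHz, folds to fs − 6.2 kHz = 3.2 kHz.
43.8 kHz mod fs = 6.2 kHz.
6.2 kHz > fs/2 = 4.7 kHz, folds to fs − 6.2 kHz = 3.2 kHz.
24.2 kHz mod fs = 5.4 kHz.
5.4 kHz > fs/2 = 4.7 kHz, folds to fs − 5.4 kHz = 4 kHz.
35.4 kHz mod fs = 7.2 kHz.
7.2 kHz > fs/2 = 4.7 kHz, folds to fs − 7.2 kHz = 2.2 kHz.
Distinct values: {2.2 kHz, 3.2 kHz, 4 kHz} → 3.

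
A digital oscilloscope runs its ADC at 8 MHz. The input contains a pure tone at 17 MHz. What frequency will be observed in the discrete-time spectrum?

17 MHz mod fs = 1 MHz.
1 MHz ≤ fs/2 = 4 MHz, appears at 1 MHz.

1 MHz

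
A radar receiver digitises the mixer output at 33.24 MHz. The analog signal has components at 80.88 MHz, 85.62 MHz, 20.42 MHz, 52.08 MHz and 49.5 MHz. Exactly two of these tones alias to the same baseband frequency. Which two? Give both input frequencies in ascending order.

fs/2 = 16.62 MHz.
80.88 MHz mod fs = 14.4 MHz.
14.4 MHz ≤ fs/2 = 16.62 MHz, appears at 14.4 MHz.
85.62 MHz mod fs = 19.14 MHz.
19.14 MHz > fs/2 = 16.62 MHz, folds to fs − 19.14 MHz = 14.1 MHz.
20.42 MHz > fs/2 = 16.62 MHz, folds to fs − 20.42 MHz = 12.82 MHz.
52.08 MHz mod fs = 18.84 MHz.
18.84 MHz > fs/2 = 16.62 MHz, folds to fs − 18.84 MHz = 14.4 MHz.
49.5 MHz mod fs = 16.26 MHz.
16.26 MHz ≤ fs/2 = 16.62 MHz, appears at 16.26 MHz.
52.08 MHz and 80.88 MHz both map to 14.4 MHz.

52.08 MHz, 80.88 MHz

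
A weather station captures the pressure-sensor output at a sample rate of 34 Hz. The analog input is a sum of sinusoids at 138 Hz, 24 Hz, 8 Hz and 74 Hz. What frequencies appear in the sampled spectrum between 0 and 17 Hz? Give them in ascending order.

fs/2 = 17 Hz.
138 Hz mod fs = 2 Hz.
2 Hz ≤ fs/2 = 17 Hz, appears at 2 Hz.
24 Hz > fs/2 = 17 Hz, folds to fs − 24 Hz = 10 Hz.
8 Hz ≤ fs/2 = 17 Hz, passes unchanged.
74 Hz mod fs = 6 Hz.
6 Hz ≤ fs/2 = 17 Hz, appears at 6 Hz.
Distinct values: {2 Hz, 6 Hz, 8 Hz, 10 Hz}.

2 Hz, 6 Hz, 8 Hz, 10 Hz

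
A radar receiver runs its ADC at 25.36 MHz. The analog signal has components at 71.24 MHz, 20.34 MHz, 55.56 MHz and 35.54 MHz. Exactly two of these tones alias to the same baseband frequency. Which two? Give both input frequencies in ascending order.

55.56 MHz, 71.24 MHz

fs/2 = 12.68 MHz.
71.24 MHz mod fs = 20.52 MHz.
20.52 MHz > fs/2 = 12.68 MHz, folds to fs − 20.52 MHz = 4.84 MHz.
20.34 MHz > fs/2 = 12.68 MHz, folds to fs − 20.34 MHz = 5.02 MHz.
55.56 MHz mod fs = 4.84 MHz.
4.84 MHz ≤ fs/2 = 12.68 MHz, appears at 4.84 MHz.
35.54 MHz mod fs = 10.18 MHz.
10.18 MHz ≤ fs/2 = 12.68 MHz, appears at 10.18 MHz.
55.56 MHz and 71.24 MHz both map to 4.84 MHz.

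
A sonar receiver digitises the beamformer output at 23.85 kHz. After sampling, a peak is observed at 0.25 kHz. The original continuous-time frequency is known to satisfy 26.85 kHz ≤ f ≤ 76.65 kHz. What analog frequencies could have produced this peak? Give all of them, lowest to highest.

47.45 kHz, 47.95 kHz, 71.3 kHz, 71.8 kHz

Frequencies that alias to 0.25 kHz are k·fs ± 0.25 kHz for integer k ≥ 0.
k=0: 0.25 kHz.
k=1: 23.6 kHz, 24.1 kHz.
k=2: 47.45 kHz, 47.95 kHz.
k=3: 71.3 kHz, 71.8 kHz.
k=4: 95.15 kHz, 95.65 kHz.
Within [26.85 kHz, 76.65 kHz]: 47.45 kHz, 47.95 kHz, 71.3 kHz, 71.8 kHz.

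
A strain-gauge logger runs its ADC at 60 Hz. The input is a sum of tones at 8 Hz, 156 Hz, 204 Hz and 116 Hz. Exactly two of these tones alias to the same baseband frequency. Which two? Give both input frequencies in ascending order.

fs/2 = 30 Hz.
8 Hz ≤ fs/2 = 30 Hz, passes unchanged.
156 Hz mod fs = 36 Hz.
36 Hz > fs/2 = 30 Hz, folds to fs − 36 Hz = 24 Hz.
204 Hz mod fs = 24 Hz.
24 Hz ≤ fs/2 = 30 Hz, appears at 24 Hz.
116 Hz mod fs = 56 Hz.
56 Hz > fs/2 = 30 Hz, folds to fs − 56 Hz = 4 Hz.
156 Hz and 204 Hz both map to 24 Hz.

156 Hz, 204 Hz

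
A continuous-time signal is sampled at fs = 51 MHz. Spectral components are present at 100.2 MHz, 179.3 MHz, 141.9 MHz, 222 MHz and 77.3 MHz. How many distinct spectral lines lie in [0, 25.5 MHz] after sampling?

fs/2 = 25.5 MHz.
100.2 MHz mod fs = 49.2 MHz.
49.2 MHz > fs/2 = 25.5 MHz, folds to fs − 49.2 MHz = 1.8 MHz.
179.3 MHz mod fs = 26.3 MHz.
26.3 MHz > fs/2 = 25.5 MHz, folds to fs − 26.3 MHz = 24.7 MHz.
141.9 MHz mod fs = 39.9 MHz.
39.9 MHz > fs/2 = 25.5 MHz, folds to fs − 39.9 MHz = 11.1 MHz.
222 MHz mod fs = 18 MHz.
18 MHz ≤ fs/2 = 25.5 MHz, appears at 18 MHz.
77.3 MHz mod fs = 26.3 MHz.
26.3 MHz > fs/2 = 25.5 MHz, folds to fs − 26.3 MHz = 24.7 MHz.
Distinct values: {1.8 MHz, 11.1 MHz, 18 MHz, 24.7 MHz} → 4.

4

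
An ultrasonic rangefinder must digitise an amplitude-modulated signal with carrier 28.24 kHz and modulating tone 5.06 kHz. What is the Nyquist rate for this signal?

66.6 kHz

AM sidebands sit at fc ± fm = 23.18 kHz and 33.3 kHz.
Highest-frequency component: 33.3 kHz.
Nyquist rate = 2 × 33.3 kHz = 66.6 kHz.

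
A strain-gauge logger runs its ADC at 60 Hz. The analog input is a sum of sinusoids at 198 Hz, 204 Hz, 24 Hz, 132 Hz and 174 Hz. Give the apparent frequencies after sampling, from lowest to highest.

fs/2 = 30 Hz.
198 Hz mod fs = 18 Hz.
18 Hz ≤ fs/2 = 30 Hz, appears at 18 Hz.
204 Hz mod fs = 24 Hz.
24 Hz ≤ fs/2 = 30 Hz, appears at 24 Hz.
24 Hz ≤ fs/2 = 30 Hz, passes unchanged.
132 Hz mod fs = 12 Hz.
12 Hz ≤ fs/2 = 30 Hz, appears at 12 Hz.
174 Hz mod fs = 54 Hz.
54 Hz > fs/2 = 30 Hz, folds to fs − 54 Hz = 6 Hz.
Distinct values: {6 Hz, 12 Hz, 18 Hz, 24 Hz}.

6 Hz, 12 Hz, 18 Hz, 24 Hz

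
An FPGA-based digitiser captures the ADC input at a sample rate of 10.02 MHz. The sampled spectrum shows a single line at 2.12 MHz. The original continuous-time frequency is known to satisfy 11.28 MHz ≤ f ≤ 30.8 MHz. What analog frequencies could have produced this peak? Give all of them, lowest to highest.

12.14 MHz, 17.92 MHz, 22.16 MHz, 27.94 MHz

Frequencies that alias to 2.12 MHz are k·fs ± 2.12 MHz for integer k ≥ 0.
k=0: 2.12 MHz.
k=1: 7.9 MHz, 12.14 MHz.
k=2: 17.92 MHz, 22.16 MHz.
k=3: 27.94 MHz, 32.18 MHz.
k=4: 37.96 MHz, 42.2 MHz.
Within [11.28 MHz, 30.8 MHz]: 12.14 MHz, 17.92 MHz, 22.16 MHz, 27.94 MHz.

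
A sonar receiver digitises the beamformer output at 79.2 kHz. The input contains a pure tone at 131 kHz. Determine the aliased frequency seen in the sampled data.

27.4 kHz

131 kHz mod fs = 51.8 kHz.
51.8 kHz > fs/2 = 39.6 kHz, folds to fs − 51.8 kHz = 27.4 kHz.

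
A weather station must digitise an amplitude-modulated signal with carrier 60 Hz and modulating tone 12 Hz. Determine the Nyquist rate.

144 Hz

AM sidebands sit at fc ± fm = 48 Hz and 72 Hz.
Highest-frequency component: 72 Hz.
Nyquist rate = 2 × 72 Hz = 144 Hz.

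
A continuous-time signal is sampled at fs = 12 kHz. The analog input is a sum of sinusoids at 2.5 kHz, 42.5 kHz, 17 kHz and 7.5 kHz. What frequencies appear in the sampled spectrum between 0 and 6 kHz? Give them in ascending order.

2.5 kHz, 4.5 kHz, 5 kHz, 5.5 kHz

fs/2 = 6 kHz.
2.5 kHz ≤ fs/2 = 6 kHz, passes unchanged.
42.5 kHz mod fs = 6.5 kHz.
6.5 kHz > fs/2 = 6 kHz, folds to fs − 6.5 kHz = 5.5 kHz.
17 kHz mod fs = 5 kHz.
5 kHz ≤ fs/2 = 6 kHz, appears at 5 kHz.
7.5 kHz > fs/2 = 6 kHz, folds to fs − 7.5 kHz = 4.5 kHz.
Distinct values: {2.5 kHz, 4.5 kHz, 5 kHz, 5.5 kHz}.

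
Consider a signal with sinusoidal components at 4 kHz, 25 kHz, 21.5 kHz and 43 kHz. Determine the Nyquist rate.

86 kHz

Highest-frequency component: 43 kHz.
Nyquist rate = 2 × 43 kHz = 86 kHz.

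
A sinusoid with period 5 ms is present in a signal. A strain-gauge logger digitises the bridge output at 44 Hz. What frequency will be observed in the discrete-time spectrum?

T = 5 ms → f = 1/T = 200 Hz.
200 Hz mod fs = 24 Hz.
24 Hz > fs/2 = 22 Hz, folds to fs − 24 Hz = 20 Hz.

20 Hz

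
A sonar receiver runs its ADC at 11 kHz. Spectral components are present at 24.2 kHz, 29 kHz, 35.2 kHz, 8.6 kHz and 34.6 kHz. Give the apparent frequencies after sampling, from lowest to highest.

fs/2 = 5.5 kHz.
24.2 kHz mod fs = 2.2 kHz.
2.2 kHz ≤ fs/2 = 5.5 kHz, appears at 2.2 kHz.
29 kHz mod fs = 7 kHz.
7 kHz > fs/2 = 5.5 kHz, folds to fs − 7 kHz = 4 kHz.
35.2 kHz mod fs = 2.2 kHz.
2.2 kHz ≤ fs/2 = 5.5 kHz, appears at 2.2 kHz.
8.6 kHz > fs/2 = 5.5 kHz, folds to fs − 8.6 kHz = 2.4 kHz.
34.6 kHz mod fs = 1.6 kHz.
1.6 kHz ≤ fs/2 = 5.5 kHz, appears at 1.6 kHz.
Distinct values: {1.6 kHz, 2.2 kHz, 2.4 kHz, 4 kHz}.

1.6 kHz, 2.2 kHz, 2.4 kHz, 4 kHz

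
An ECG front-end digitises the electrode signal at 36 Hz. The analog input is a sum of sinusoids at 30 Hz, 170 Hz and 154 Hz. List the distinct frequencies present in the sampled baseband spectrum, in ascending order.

fs/2 = 18 Hz.
30 Hz > fs/2 = 18 Hz, folds to fs − 30 Hz = 6 Hz.
170 Hz mod fs = 26 Hz.
26 Hz > fs/2 = 18 Hz, folds to fs − 26 Hz = 10 Hz.
154 Hz mod fs = 10 Hz.
10 Hz ≤ fs/2 = 18 Hz, appears at 10 Hz.
Distinct values: {6 Hz, 10 Hz}.

6 Hz, 10 Hz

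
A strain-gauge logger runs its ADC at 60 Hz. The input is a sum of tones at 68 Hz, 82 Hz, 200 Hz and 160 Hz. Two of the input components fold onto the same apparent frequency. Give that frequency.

20 Hz

fs/2 = 30 Hz.
68 Hz mod fs = 8 Hz.
8 Hz ≤ fs/2 = 30 Hz, appears at 8 Hz.
82 Hz mod fs = 22 Hz.
22 Hz ≤ fs/2 = 30 Hz, appears at 22 Hz.
200 Hz mod fs = 20 Hz.
20 Hz ≤ fs/2 = 30 Hz, appears at 20 Hz.
160 Hz mod fs = 40 Hz.
40 Hz > fs/2 = 30 Hz, folds to fs − 40 Hz = 20 Hz.
160 Hz and 200 Hz both map to 20 Hz.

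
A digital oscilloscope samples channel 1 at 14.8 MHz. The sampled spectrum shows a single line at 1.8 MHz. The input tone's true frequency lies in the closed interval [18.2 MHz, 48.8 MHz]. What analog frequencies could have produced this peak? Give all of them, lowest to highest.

Frequencies that alias to 1.8 MHz are k·fs ± 1.8 MHz for integer k ≥ 0.
k=0: 1.8 MHz.
k=1: 13 MHz, 16.6 MHz.
k=2: 27.8 MHz, 31.4 MHz.
k=3: 42.6 MHz, 46.2 MHz.
k=4: 57.4 MHz, 61 MHz.
Within [18.2 MHz, 48.8 MHz]: 27.8 MHz, 31.4 MHz, 42.6 MHz, 46.2 MHz.

27.8 MHz, 31.4 MHz, 42.6 MHz, 46.2 MHz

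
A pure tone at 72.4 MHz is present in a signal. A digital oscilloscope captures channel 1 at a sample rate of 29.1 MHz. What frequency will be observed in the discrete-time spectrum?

72.4 MHz mod fs = 14.2 MHz.
14.2 MHz ≤ fs/2 = 14.55 MHz, appears at 14.2 MHz.

14.2 MHz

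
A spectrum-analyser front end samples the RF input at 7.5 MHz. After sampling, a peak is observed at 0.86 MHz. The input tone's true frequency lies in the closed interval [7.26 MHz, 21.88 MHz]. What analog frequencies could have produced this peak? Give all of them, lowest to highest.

8.36 MHz, 14.14 MHz, 15.86 MHz, 21.64 MHz

Frequencies that alias to 0.86 MHz are k·fs ± 0.86 MHz for integer k ≥ 0.
k=0: 0.86 MHz.
k=1: 6.64 MHz, 8.36 MHz.
k=2: 14.14 MHz, 15.86 MHz.
k=3: 21.64 MHz, 23.36 MHz.
k=4: 29.14 MHz, 30.86 MHz.
Within [7.26 MHz, 21.88 MHz]: 8.36 MHz, 14.14 MHz, 15.86 MHz, 21.64 MHz.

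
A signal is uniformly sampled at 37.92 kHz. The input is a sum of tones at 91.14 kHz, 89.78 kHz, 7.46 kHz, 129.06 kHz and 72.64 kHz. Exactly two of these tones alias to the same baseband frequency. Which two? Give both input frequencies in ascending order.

91.14 kHz, 129.06 kHz

fs/2 = 18.96 kHz.
91.14 kHz mod fs = 15.3 kHz.
15.3 kHz ≤ fs/2 = 18.96 kHz, appears at 15.3 kHz.
89.78 kHz mod fs = 13.94 kHz.
13.94 kHz ≤ fs/2 = 18.96 kHz, appears at 13.94 kHz.
7.46 kHz ≤ fs/2 = 18.96 kHz, passes unchanged.
129.06 kHz mod fs = 15.3 kHz.
15.3 kHz ≤ fs/2 = 18.96 kHz, appears at 15.3 kHz.
72.64 kHz mod fs = 34.72 kHz.
34.72 kHz > fs/2 = 18.96 kHz, folds to fs − 34.72 kHz = 3.2 kHz.
91.14 kHz and 129.06 kHz both map to 15.3 kHz.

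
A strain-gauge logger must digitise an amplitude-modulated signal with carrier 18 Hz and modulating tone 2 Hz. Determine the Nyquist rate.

40 Hz

AM sidebands sit at fc ± fm = 16 Hz and 20 Hz.
Highest-frequency component: 20 Hz.
Nyquist rate = 2 × 20 Hz = 40 Hz.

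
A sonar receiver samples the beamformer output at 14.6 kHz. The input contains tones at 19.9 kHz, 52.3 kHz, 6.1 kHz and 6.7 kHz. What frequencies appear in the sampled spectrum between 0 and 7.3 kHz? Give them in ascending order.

5.3 kHz, 6.1 kHz, 6.7 kHz

fs/2 = 7.3 kHz.
19.9 kHz mod fs = 5.3 kHz.
5.3 kHz ≤ fs/2 = 7.3 kHz, appears at 5.3 kHz.
52.3 kHz mod fs = 8.5 kHz.
8.5 kHz > fs/2 = 7.3 kHz, folds to fs − 8.5 kHz = 6.1 kHz.
6.1 kHz ≤ fs/2 = 7.3 kHz, passes unchanged.
6.7 kHz ≤ fs/2 = 7.3 kHz, passes unchanged.
Distinct values: {5.3 kHz, 6.1 kHz, 6.7 kHz}.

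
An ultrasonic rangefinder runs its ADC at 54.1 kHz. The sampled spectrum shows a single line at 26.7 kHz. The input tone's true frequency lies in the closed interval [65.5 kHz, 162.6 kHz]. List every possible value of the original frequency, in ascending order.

Frequencies that alias to 26.7 kHz are k·fs ± 26.7 kHz for integer k ≥ 0.
k=0: 26.7 kHz.
k=1: 27.4 kHz, 80.8 kHz.
k=2: 81.5 kHz, 134.9 kHz.
k=3: 135.6 kHz, 189 kHz.
k=4: 189.7 kHz, 243.1 kHz.
Within [65.5 kHz, 162.6 kHz]: 80.8 kHz, 81.5 kHz, 134.9 kHz, 135.6 kHz.

80.8 kHz, 81.5 kHz, 134.9 kHz, 135.6 kHz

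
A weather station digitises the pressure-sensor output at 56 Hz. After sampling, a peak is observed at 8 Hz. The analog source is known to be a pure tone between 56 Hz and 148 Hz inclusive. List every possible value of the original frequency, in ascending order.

Frequencies that alias to 8 Hz are k·fs ± 8 Hz for integer k ≥ 0.
k=0: 8 Hz.
k=1: 48 Hz, 64 Hz.
k=2: 104 Hz, 120 Hz.
k=3: 160 Hz, 176 Hz.
Within [56 Hz, 148 Hz]: 64 Hz, 104 Hz, 120 Hz.

64 Hz, 104 Hz, 120 Hz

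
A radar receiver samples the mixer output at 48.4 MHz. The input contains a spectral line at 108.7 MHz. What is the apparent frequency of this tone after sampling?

108.7 MHz mod fs = 11.9 MHz.
11.9 MHz ≤ fs/2 = 24.2 MHz, appears at 11.9 MHz.

11.9 MHz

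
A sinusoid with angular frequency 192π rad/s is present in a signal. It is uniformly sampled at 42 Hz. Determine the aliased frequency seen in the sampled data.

12 Hz

ω = 192π rad/s → f = ω/(2π) = 96 Hz.
96 Hz mod fs = 12 Hz.
12 Hz ≤ fs/2 = 21 Hz, appears at 12 Hz.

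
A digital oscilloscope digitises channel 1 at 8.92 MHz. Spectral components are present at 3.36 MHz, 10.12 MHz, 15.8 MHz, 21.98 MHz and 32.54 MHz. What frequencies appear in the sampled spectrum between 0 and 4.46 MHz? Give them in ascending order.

1.2 MHz, 2.04 MHz, 3.14 MHz, 3.36 MHz, 4.14 MHz

fs/2 = 4.46 MHz.
3.36 MHz ≤ fs/2 = 4.46 MHz, passes unchanged.
10.12 MHz mod fs = 1.2 MHz.
1.2 MHz ≤ fs/2 = 4.46 MHz, appears at 1.2 MHz.
15.8 MHz mod fs = 6.88 MHz.
6.88 MHz > fs/2 = 4.46 MHz, folds to fs − 6.88 MHz = 2.04 MHz.
21.98 MHz mod fs = 4.14 MHz.
4.14 MHz ≤ fs/2 = 4.46 MHz, appears at 4.14 MHz.
32.54 MHz mod fs = 5.78 MHz.
5.78 MHz > fs/2 = 4.46 MHz, folds to fs − 5.78 MHz = 3.14 MHz.
Distinct values: {1.2 MHz, 2.04 MHz, 3.14 MHz, 3.36 MHz, 4.14 MHz}.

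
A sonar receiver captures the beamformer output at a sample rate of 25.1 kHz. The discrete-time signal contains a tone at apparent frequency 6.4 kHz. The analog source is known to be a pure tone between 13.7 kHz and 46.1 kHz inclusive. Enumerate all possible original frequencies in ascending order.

18.7 kHz, 31.5 kHz, 43.8 kHz

Frequencies that alias to 6.4 kHz are k·fs ± 6.4 kHz for integer k ≥ 0.
k=0: 6.4 kHz.
k=1: 18.7 kHz, 31.5 kHz.
k=2: 43.8 kHz, 56.6 kHz.
k=3: 68.9 kHz, 81.7 kHz.
Within [13.7 kHz, 46.1 kHz]: 18.7 kHz, 31.5 kHz, 43.8 kHz.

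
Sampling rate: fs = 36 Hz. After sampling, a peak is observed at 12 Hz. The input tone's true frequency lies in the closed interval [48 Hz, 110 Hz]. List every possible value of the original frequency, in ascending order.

48 Hz, 60 Hz, 84 Hz, 96 Hz

Frequencies that alias to 12 Hz are k·fs ± 12 Hz for integer k ≥ 0.
k=0: 12 Hz.
k=1: 24 Hz, 48 Hz.
k=2: 60 Hz, 84 Hz.
k=3: 96 Hz, 120 Hz.
k=4: 132 Hz, 156 Hz.
Within [48 Hz, 110 Hz]: 48 Hz, 60 Hz, 84 Hz, 96 Hz.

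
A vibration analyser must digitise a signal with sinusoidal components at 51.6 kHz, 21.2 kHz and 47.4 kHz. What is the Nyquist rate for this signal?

Highest-frequency component: 51.6 kHz.
Nyquist rate = 2 × 51.6 kHz = 103.2 kHz.

103.2 kHz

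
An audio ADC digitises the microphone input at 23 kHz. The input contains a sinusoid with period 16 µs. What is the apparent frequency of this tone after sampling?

T = 16 µs → f = 1/T = 62.5 kHz.
62.5 kHz mod fs = 16.5 kHz.
16.5 kHz > fs/2 = 11.5 kHz, folds to fs − 16.5 kHz = 6.5 kHz.

6.5 kHz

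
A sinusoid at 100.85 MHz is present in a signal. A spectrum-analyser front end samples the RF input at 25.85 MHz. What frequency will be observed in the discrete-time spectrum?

100.85 MHz mod fs = 23.3 MHz.
23.3 MHz > fs/2 = 12.925 MHz, folds to fs − 23.3 MHz = 2.55 MHz.

2.55 MHz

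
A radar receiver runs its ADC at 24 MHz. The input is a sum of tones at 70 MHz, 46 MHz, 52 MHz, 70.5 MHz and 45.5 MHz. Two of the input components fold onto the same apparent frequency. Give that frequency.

2 MHz

fs/2 = 12 MHz.
70 MHz mod fs = 22 MHz.
22 MHz > fs/2 = 12 MHz, folds to fs − 22 MHz = 2 MHz.
46 MHz mod fs = 22 MHz.
22 MHz > fs/2 = 12 MHz, folds to fs − 22 MHz = 2 MHz.
52 MHz mod fs = 4 MHz.
4 MHz ≤ fs/2 = 12 MHz, appears at 4 MHz.
70.5 MHz mod fs = 22.5 MHz.
22.5 MHz > fs/2 = 12 MHz, folds to fs − 22.5 MHz = 1.5 MHz.
45.5 MHz mod fs = 21.5 MHz.
21.5 MHz > fs/2 = 12 MHz, folds to fs − 21.5 MHz = 2.5 MHz.
46 MHz and 70 MHz both map to 2 MHz.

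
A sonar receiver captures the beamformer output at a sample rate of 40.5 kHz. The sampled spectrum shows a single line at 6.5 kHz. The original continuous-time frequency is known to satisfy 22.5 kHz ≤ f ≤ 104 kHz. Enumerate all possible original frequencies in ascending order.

34 kHz, 47 kHz, 74.5 kHz, 87.5 kHz

Frequencies that alias to 6.5 kHz are k·fs ± 6.5 kHz for integer k ≥ 0.
k=0: 6.5 kHz.
k=1: 34 kHz, 47 kHz.
k=2: 74.5 kHz, 87.5 kHz.
k=3: 115 kHz, 128 kHz.
Within [22.5 kHz, 104 kHz]: 34 kHz, 47 kHz, 74.5 kHz, 87.5 kHz.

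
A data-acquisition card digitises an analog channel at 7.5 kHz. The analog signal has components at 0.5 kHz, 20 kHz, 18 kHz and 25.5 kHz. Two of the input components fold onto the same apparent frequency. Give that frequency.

3 kHz

fs/2 = 3.75 kHz.
0.5 kHz ≤ fs/2 = 3.75 kHz, passes unchanged.
20 kHz mod fs = 5 kHz.
5 kHz > fs/2 = 3.75 kHz, folds to fs − 5 kHz = 2.5 kHz.
18 kHz mod fs = 3 kHz.
3 kHz ≤ fs/2 = 3.75 kHz, appears at 3 kHz.
25.5 kHz mod fs = 3 kHz.
3 kHz ≤ fs/2 = 3.75 kHz, appears at 3 kHz.
18 kHz and 25.5 kHz both map to 3 kHz.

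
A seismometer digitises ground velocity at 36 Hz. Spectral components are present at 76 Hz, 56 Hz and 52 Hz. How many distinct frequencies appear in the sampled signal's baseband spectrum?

2

fs/2 = 18 Hz.
76 Hz mod fs = 4 Hz.
4 Hz ≤ fs/2 = 18 Hz, appears at 4 Hz.
56 Hz mod fs = 20 Hz.
20 Hz > fs/2 = 18 Hz, folds to fs − 20 Hz = 16 Hz.
52 Hz mod fs = 16 Hz.
16 Hz ≤ fs/2 = 18 Hz, appears at 16 Hz.
Distinct values: {4 Hz, 16 Hz} → 2.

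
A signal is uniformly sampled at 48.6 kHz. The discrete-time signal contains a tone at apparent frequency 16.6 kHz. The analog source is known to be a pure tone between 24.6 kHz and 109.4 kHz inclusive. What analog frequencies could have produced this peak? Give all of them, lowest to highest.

32 kHz, 65.2 kHz, 80.6 kHz

Frequencies that alias to 16.6 kHz are k·fs ± 16.6 kHz for integer k ≥ 0.
k=0: 16.6 kHz.
k=1: 32 kHz, 65.2 kHz.
k=2: 80.6 kHz, 113.8 kHz.
k=3: 129.2 kHz, 162.4 kHz.
Within [24.6 kHz, 109.4 kHz]: 32 kHz, 65.2 kHz, 80.6 kHz.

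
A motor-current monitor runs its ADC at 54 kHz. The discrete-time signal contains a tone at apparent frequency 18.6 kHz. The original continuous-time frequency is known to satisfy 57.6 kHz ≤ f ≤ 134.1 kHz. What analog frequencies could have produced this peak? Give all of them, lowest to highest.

Frequencies that alias to 18.6 kHz are k·fs ± 18.6 kHz for integer k ≥ 0.
k=0: 18.6 kHz.
k=1: 35.4 kHz, 72.6 kHz.
k=2: 89.4 kHz, 126.6 kHz.
k=3: 143.4 kHz, 180.6 kHz.
Within [57.6 kHz, 134.1 kHz]: 72.6 kHz, 89.4 kHz, 126.6 kHz.

72.6 kHz, 89.4 kHz, 126.6 kHz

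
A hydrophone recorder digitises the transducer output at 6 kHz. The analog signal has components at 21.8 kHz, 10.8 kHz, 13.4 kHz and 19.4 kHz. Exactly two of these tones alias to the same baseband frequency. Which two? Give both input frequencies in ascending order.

fs/2 = 3 kHz.
21.8 kHz mod fs = 3.8 kHz.
3.8 kHz > fs/2 = 3 kHz, folds to fs − 3.8 kHz = 2.2 kHz.
10.8 kHz mod fs = 4.8 kHz.
4.8 kHz > fs/2 = 3 kHz, folds to fs − 4.8 kHz = 1.2 kHz.
13.4 kHz mod fs = 1.4 kHz.
1.4 kHz ≤ fs/2 = 3 kHz, appears at 1.4 kHz.
19.4 kHz mod fs = 1.4 kHz.
1.4 kHz ≤ fs/2 = 3 kHz, appears at 1.4 kHz.
13.4 kHz and 19.4 kHz both map to 1.4 kHz.

13.4 kHz, 19.4 kHz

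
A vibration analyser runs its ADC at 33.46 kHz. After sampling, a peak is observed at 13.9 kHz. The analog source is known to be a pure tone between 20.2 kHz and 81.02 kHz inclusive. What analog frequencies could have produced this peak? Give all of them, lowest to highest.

Frequencies that alias to 13.9 kHz are k·fs ± 13.9 kHz for integer k ≥ 0.
k=0: 13.9 kHz.
k=1: 19.56 kHz, 47.36 kHz.
k=2: 53.02 kHz, 80.82 kHz.
k=3: 86.48 kHz, 114.28 kHz.
Within [20.2 kHz, 81.02 kHz]: 47.36 kHz, 53.02 kHz, 80.82 kHz.

47.36 kHz, 53.02 kHz, 80.82 kHz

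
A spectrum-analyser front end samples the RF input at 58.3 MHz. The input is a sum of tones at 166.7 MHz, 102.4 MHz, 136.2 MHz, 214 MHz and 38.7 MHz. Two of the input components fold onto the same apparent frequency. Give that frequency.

fs/2 = 29.15 MHz.
166.7 MHz mod fs = 50.1 MHz.
50.1 MHz > fs/2 = 29.15 MHz, folds to fs − 50.1 MHz = 8.2 MHz.
102.4 MHz mod fs = 44.1 MHz.
44.1 MHz > fs/2 = 29.15 MHz, folds to fs − 44.1 MHz = 14.2 MHz.
136.2 MHz mod fs = 19.6 MHz.
19.6 MHz ≤ fs/2 = 29.15 MHz, appears at 19.6 MHz.
214 MHz mod fs = 39.1 MHz.
39.1 MHz > fs/2 = 29.15 MHz, folds to fs − 39.1 MHz = 19.2 MHz.
38.7 MHz > fs/2 = 29.15 MHz, folds to fs − 38.7 MHz = 19.6 MHz.
38.7 MHz and 136.2 MHz both map to 19.6 MHz.

19.6 MHz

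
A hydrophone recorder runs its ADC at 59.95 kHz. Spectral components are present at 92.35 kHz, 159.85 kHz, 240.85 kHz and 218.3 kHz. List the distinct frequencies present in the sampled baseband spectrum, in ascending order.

1.05 kHz, 20 kHz, 21.5 kHz, 27.55 kHz

fs/2 = 29.975 kHz.
92.35 kHz mod fs = 32.4 kHz.
32.4 kHz > fs/2 = 29.975 kHz, folds to fs − 32.4 kHz = 27.55 kHz.
159.85 kHz mod fs = 39.95 kHz.
39.95 kHz > fs/2 = 29.975 kHz, folds to fs − 39.95 kHz = 20 kHz.
240.85 kHz mod fs = 1.05 kHz.
1.05 kHz ≤ fs/2 = 29.975 kHz, appears at 1.05 kHz.
218.3 kHz mod fs = 38.45 kHz.
38.45 kHz > fs/2 = 29.975 kHz, folds to fs − 38.45 kHz = 21.5 kHz.
Distinct values: {1.05 kHz, 20 kHz, 21.5 kHz, 27.55 kHz}.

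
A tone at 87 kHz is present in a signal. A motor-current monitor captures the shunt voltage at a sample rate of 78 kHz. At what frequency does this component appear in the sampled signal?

9 kHz

87 kHz mod fs = 9 kHz.
9 kHz ≤ fs/2 = 39 kHz, appears at 9 kHz.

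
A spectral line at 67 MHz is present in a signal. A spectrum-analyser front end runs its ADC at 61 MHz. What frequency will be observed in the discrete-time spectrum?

6 MHz

67 MHz mod fs = 6 MHz.
6 MHz ≤ fs/2 = 30.5 MHz, appears at 6 MHz.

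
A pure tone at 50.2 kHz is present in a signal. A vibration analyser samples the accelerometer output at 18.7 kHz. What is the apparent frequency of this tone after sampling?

50.2 kHz mod fs = 12.8 kHz.
12.8 kHz > fs/2 = 9.35 kHz, folds to fs − 12.8 kHz = 5.9 kHz.

5.9 kHz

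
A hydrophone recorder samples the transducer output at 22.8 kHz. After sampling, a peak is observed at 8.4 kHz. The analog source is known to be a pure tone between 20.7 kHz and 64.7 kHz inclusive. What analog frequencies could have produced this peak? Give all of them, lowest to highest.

Frequencies that alias to 8.4 kHz are k·fs ± 8.4 kHz for integer k ≥ 0.
k=0: 8.4 kHz.
k=1: 14.4 kHz, 31.2 kHz.
k=2: 37.2 kHz, 54 kHz.
k=3: 60 kHz, 76.8 kHz.
k=4: 82.8 kHz, 99.6 kHz.
Within [20.7 kHz, 64.7 kHz]: 31.2 kHz, 37.2 kHz, 54 kHz, 60 kHz.

31.2 kHz, 37.2 kHz, 54 kHz, 60 kHz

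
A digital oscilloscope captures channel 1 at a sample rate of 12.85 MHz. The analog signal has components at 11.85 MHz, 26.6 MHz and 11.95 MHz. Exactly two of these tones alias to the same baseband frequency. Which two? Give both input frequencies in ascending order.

11.95 MHz, 26.6 MHz

fs/2 = 6.425 MHz.
11.85 MHz > fs/2 = 6.425 MHz, folds to fs − 11.85 MHz = 1 MHz.
26.6 MHz mod fs = 0.9 MHz.
0.9 MHz ≤ fs/2 = 6.425 MHz, appears at 0.9 MHz.
11.95 MHz > fs/2 = 6.425 MHz, folds to fs − 11.95 MHz = 0.9 MHz.
11.95 MHz and 26.6 MHz both map to 0.9 MHz.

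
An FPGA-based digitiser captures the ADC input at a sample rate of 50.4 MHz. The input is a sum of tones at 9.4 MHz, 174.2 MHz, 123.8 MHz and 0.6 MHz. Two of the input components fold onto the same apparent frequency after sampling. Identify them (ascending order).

123.8 MHz, 174.2 MHz

fs/2 = 25.2 MHz.
9.4 MHz ≤ fs/2 = 25.2 MHz, passes unchanged.
174.2 MHz mod fs = 23 MHz.
23 MHz ≤ fs/2 = 25.2 MHz, appears at 23 MHz.
123.8 MHz mod fs = 23 MHz.
23 MHz ≤ fs/2 = 25.2 MHz, appears at 23 MHz.
0.6 MHz ≤ fs/2 = 25.2 MHz, passes unchanged.
123.8 MHz and 174.2 MHz both map to 23 MHz.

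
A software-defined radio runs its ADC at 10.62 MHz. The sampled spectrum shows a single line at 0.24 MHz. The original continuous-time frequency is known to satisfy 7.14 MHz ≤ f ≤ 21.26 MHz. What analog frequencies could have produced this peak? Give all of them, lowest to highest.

Frequencies that alias to 0.24 MHz are k·fs ± 0.24 MHz for integer k ≥ 0.
k=0: 0.24 MHz.
k=1: 10.38 MHz, 10.86 MHz.
k=2: 21 MHz, 21.48 MHz.
k=3: 31.62 MHz, 32.1 MHz.
Within [7.14 MHz, 21.26 MHz]: 10.38 MHz, 10.86 MHz, 21 MHz.

10.38 MHz, 10.86 MHz, 21 MHz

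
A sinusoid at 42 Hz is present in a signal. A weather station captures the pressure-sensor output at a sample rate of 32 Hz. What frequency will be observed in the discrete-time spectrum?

42 Hz mod fs = 10 Hz.
10 Hz ≤ fs/2 = 16 Hz, appears at 10 Hz.

10 Hz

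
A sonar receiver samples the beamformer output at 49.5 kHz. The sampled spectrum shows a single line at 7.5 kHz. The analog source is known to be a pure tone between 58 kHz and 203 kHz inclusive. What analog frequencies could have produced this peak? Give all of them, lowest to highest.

Frequencies that alias to 7.5 kHz are k·fs ± 7.5 kHz for integer k ≥ 0.
k=0: 7.5 kHz.
k=1: 42 kHz, 57 kHz.
k=2: 91.5 kHz, 106.5 kHz.
k=3: 141 kHz, 156 kHz.
k=4: 190.5 kHz, 205.5 kHz.
k=5: 240 kHz, 255 kHz.
Within [58 kHz, 203 kHz]: 91.5 kHz, 106.5 kHz, 141 kHz, 156 kHz, 190.5 kHz.

91.5 kHz, 106.5 kHz, 141 kHz, 156 kHz, 190.5 kHz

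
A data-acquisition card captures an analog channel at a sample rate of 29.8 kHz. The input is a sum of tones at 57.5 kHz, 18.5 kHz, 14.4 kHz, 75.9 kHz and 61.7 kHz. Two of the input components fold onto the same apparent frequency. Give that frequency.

fs/2 = 14.9 kHz.
57.5 kHz mod fs = 27.7 kHz.
27.7 kHz > fs/2 = 14.9 kHz, folds to fs − 27.7 kHz = 2.1 kHz.
18.5 kHz > fs/2 = 14.9 kHz, folds to fs − 18.5 kHz = 11.3 kHz.
14.4 kHz ≤ fs/2 = 14.9 kHz, passes unchanged.
75.9 kHz mod fs = 16.3 kHz.
16.3 kHz > fs/2 = 14.9 kHz, folds to fs − 16.3 kHz = 13.5 kHz.
61.7 kHz mod fs = 2.1 kHz.
2.1 kHz ≤ fs/2 = 14.9 kHz, appears at 2.1 kHz.
57.5 kHz and 61.7 kHz both map to 2.1 kHz.

2.1 kHz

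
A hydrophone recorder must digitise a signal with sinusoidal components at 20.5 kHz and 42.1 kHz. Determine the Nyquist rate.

Highest-frequency component: 42.1 kHz.
Nyquist rate = 2 × 42.1 kHz = 84.2 kHz.

84.2 kHz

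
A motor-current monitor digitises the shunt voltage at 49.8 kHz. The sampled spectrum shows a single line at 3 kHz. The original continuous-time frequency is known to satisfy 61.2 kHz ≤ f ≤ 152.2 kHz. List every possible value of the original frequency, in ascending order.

96.6 kHz, 102.6 kHz, 146.4 kHz

Frequencies that alias to 3 kHz are k·fs ± 3 kHz for integer k ≥ 0.
k=0: 3 kHz.
k=1: 46.8 kHz, 52.8 kHz.
k=2: 96.6 kHz, 102.6 kHz.
k=3: 146.4 kHz, 152.4 kHz.
k=4: 196.2 kHz, 202.2 kHz.
Within [61.2 kHz, 152.2 kHz]: 96.6 kHz, 102.6 kHz, 146.4 kHz.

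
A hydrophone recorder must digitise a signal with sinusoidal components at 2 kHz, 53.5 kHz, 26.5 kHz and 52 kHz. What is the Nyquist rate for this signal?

107 kHz

Highest-frequency component: 53.5 kHz.
Nyquist rate = 2 × 53.5 kHz = 107 kHz.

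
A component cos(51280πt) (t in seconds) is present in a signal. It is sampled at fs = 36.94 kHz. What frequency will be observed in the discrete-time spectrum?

ω = 51280π rad/s → f = ω/(2π) = 25640 Hz = 25.64 kHz.
25.64 kHz > fs/2 = 18.47 kHz, folds to fs − 25.64 kHz = 11.3 kHz.

11.3 kHz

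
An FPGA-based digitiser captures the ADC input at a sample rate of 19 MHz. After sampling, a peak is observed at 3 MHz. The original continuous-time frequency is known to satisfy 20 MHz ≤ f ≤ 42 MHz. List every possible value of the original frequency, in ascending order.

Frequencies that alias to 3 MHz are k·fs ± 3 MHz for integer k ≥ 0.
k=0: 3 MHz.
k=1: 16 MHz, 22 MHz.
k=2: 35 MHz, 41 MHz.
k=3: 54 MHz, 60 MHz.
Within [20 MHz, 42 MHz]: 22 MHz, 35 MHz, 41 MHz.

22 MHz, 35 MHz, 41 MHz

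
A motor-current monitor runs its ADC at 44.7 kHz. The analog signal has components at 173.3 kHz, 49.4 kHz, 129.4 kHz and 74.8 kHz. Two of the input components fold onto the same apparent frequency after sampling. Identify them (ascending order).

fs/2 = 22.35 kHz.
173.3 kHz mod fs = 39.2 kHz.
39.2 kHz > fs/2 = 22.35 kHz, folds to fs − 39.2 kHz = 5.5 kHz.
49.4 kHz mod fs = 4.7 kHz.
4.7 kHz ≤ fs/2 = 22.35 kHz, appears at 4.7 kHz.
129.4 kHz mod fs = 40 kHz.
40 kHz > fs/2 = 22.35 kHz, folds to fs − 40 kHz = 4.7 kHz.
74.8 kHz mod fs = 30.1 kHz.
30.1 kHz > fs/2 = 22.35 kHz, folds to fs − 30.1 kHz = 14.6 kHz.
49.4 kHz and 129.4 kHz both map to 4.7 kHz.

49.4 kHz, 129.4 kHz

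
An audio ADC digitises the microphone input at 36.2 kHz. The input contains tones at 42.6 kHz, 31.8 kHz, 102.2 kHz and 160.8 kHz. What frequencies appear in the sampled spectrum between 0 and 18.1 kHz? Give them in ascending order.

4.4 kHz, 6.4 kHz, 16 kHz

fs/2 = 18.1 kHz.
42.6 kHz mod fs = 6.4 kHz.
6.4 kHz ≤ fs/2 = 18.1 kHz, appears at 6.4 kHz.
31.8 kHz > fs/2 = 18.1 kHz, folds to fs − 31.8 kHz = 4.4 kHz.
102.2 kHz mod fs = 29.8 kHz.
29.8 kHz > fs/2 = 18.1 kHz, folds to fs − 29.8 kHz = 6.4 kHz.
160.8 kHz mod fs = 16 kHz.
16 kHz ≤ fs/2 = 18.1 kHz, appears at 16 kHz.
Distinct values: {4.4 kHz, 6.4 kHz, 16 kHz}.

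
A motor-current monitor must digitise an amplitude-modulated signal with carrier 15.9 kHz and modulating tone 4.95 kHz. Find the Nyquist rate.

41.7 kHz

AM sidebands sit at fc ± fm = 10.95 kHz and 20.85 kHz.
Highest-frequency component: 20.85 kHz.
Nyquist rate = 2 × 20.85 kHz = 41.7 kHz.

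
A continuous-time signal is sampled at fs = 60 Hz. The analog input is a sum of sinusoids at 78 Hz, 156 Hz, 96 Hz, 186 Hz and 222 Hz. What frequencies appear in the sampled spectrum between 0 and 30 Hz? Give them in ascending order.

6 Hz, 18 Hz, 24 Hz

fs/2 = 30 Hz.
78 Hz mod fs = 18 Hz.
18 Hz ≤ fs/2 = 30 Hz, appears at 18 Hz.
156 Hz mod fs = 36 Hz.
36 Hz > fs/2 = 30 Hz, folds to fs − 36 Hz = 24 Hz.
96 Hz mod fs = 36 Hz.
36 Hz > fs/2 = 30 Hz, folds to fs − 36 Hz = 24 Hz.
186 Hz mod fs = 6 Hz.
6 Hz ≤ fs/2 = 30 Hz, appears at 6 Hz.
222 Hz mod fs = 42 Hz.
42 Hz > fs/2 = 30 Hz, folds to fs − 42 Hz = 18 Hz.
Distinct values: {6 Hz, 18 Hz, 24 Hz}.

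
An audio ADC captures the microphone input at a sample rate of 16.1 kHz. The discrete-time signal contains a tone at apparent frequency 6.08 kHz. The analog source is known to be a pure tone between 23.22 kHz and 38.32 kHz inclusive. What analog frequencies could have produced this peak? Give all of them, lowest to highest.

Frequencies that alias to 6.08 kHz are k·fs ± 6.08 kHz for integer k ≥ 0.
k=0: 6.08 kHz.
k=1: 10.02 kHz, 22.18 kHz.
k=2: 26.12 kHz, 38.28 kHz.
k=3: 42.22 kHz, 54.38 kHz.
Within [23.22 kHz, 38.32 kHz]: 26.12 kHz, 38.28 kHz.

26.12 kHz, 38.28 kHz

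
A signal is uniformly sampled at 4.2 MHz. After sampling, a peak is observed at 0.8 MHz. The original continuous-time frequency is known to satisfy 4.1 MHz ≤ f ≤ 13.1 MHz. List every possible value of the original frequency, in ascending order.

Frequencies that alias to 0.8 MHz are k·fs ± 0.8 MHz for integer k ≥ 0.
k=0: 0.8 MHz.
k=1: 3.4 MHz, 5 MHz.
k=2: 7.6 MHz, 9.2 MHz.
k=3: 11.8 MHz, 13.4 MHz.
k=4: 16 MHz, 17.6 MHz.
Within [4.1 MHz, 13.1 MHz]: 5 MHz, 7.6 MHz, 9.2 MHz, 11.8 MHz.

5 MHz, 7.6 MHz, 9.2 MHz, 11.8 MHz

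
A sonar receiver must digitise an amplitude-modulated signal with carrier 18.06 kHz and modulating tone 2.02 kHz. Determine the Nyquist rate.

40.16 kHz

AM sidebands sit at fc ± fm = 16.04 kHz and 20.08 kHz.
Highest-frequency component: 20.08 kHz.
Nyquist rate = 2 × 20.08 kHz = 40.16 kHz.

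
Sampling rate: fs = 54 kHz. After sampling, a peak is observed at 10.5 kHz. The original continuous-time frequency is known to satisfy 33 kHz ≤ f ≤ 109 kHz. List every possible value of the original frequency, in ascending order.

Frequencies that alias to 10.5 kHz are k·fs ± 10.5 kHz for integer k ≥ 0.
k=0: 10.5 kHz.
k=1: 43.5 kHz, 64.5 kHz.
k=2: 97.5 kHz, 118.5 kHz.
k=3: 151.5 kHz, 172.5 kHz.
Within [33 kHz, 109 kHz]: 43.5 kHz, 64.5 kHz, 97.5 kHz.

43.5 kHz, 64.5 kHz, 97.5 kHz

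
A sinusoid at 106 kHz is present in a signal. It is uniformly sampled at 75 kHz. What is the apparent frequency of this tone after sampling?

31 kHz

106 kHz mod fs = 31 kHz.
31 kHz ≤ fs/2 = 37.5 kHz, appears at 31 kHz.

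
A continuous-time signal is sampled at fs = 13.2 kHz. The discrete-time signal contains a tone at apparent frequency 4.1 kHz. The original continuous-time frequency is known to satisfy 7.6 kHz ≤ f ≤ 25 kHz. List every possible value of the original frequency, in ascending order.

Frequencies that alias to 4.1 kHz are k·fs ± 4.1 kHz for integer k ≥ 0.
k=0: 4.1 kHz.
k=1: 9.1 kHz, 17.3 kHz.
k=2: 22.3 kHz, 30.5 kHz.
k=3: 35.5 kHz, 43.7 kHz.
Within [7.6 kHz, 25 kHz]: 9.1 kHz, 17.3 kHz, 22.3 kHz.

9.1 kHz, 17.3 kHz, 22.3 kHz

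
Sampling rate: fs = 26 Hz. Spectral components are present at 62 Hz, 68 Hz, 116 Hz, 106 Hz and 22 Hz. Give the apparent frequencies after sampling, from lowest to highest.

fs/2 = 13 Hz.
62 Hz mod fs = 10 Hz.
10 Hz ≤ fs/2 = 13 Hz, appears at 10 Hz.
68 Hz mod fs = 16 Hz.
16 Hz > fs/2 = 13 Hz, folds to fs − 16 Hz = 10 Hz.
116 Hz mod fs = 12 Hz.
12 Hz ≤ fs/2 = 13 Hz, appears at 12 Hz.
106 Hz mod fs = 2 Hz.
2 Hz ≤ fs/2 = 13 Hz, appears at 2 Hz.
22 Hz > fs/2 = 13 Hz, folds to fs − 22 Hz = 4 Hz.
Distinct values: {2 Hz, 4 Hz, 10 Hz, 12 Hz}.

2 Hz, 4 Hz, 10 Hz, 12 Hz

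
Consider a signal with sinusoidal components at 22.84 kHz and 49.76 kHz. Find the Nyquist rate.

Highest-frequency component: 49.76 kHz.
Nyquist rate = 2 × 49.76 kHz = 99.52 kHz.

99.52 kHz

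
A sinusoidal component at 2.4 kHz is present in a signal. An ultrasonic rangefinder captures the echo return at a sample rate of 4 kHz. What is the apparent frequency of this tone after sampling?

1.6 kHz

2.4 kHz > fs/2 = 2 kHz, folds to fs − 2.4 kHz = 1.6 kHz.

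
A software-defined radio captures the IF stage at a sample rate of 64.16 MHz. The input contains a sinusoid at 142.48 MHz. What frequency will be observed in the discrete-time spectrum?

14.16 MHz

142.48 MHz mod fs = 14.16 MHz.
14.16 MHz ≤ fs/2 = 32.08 MHz, appears at 14.16 MHz.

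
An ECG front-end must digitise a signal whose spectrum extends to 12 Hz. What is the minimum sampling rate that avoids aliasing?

Nyquist rate = 2 × 12 Hz = 24 Hz.

24 Hz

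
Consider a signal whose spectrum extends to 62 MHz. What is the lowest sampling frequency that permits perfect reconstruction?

Nyquist rate = 2 × 62 MHz = 124 MHz.

124 MHz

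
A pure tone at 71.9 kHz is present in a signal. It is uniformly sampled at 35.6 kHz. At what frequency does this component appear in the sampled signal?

71.9 kHz mod fs = 0.7 kHz.
0.7 kHz ≤ fs/2 = 17.8 kHz, appears at 0.7 kHz.

0.7 kHz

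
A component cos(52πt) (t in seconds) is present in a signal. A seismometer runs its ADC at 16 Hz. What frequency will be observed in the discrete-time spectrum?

ω = 52π rad/s → f = ω/(2π) = 26 Hz.
26 Hz mod fs = 10 Hz.
10 Hz > fs/2 = 8 Hz, folds to fs − 10 Hz = 6 Hz.

6 Hz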